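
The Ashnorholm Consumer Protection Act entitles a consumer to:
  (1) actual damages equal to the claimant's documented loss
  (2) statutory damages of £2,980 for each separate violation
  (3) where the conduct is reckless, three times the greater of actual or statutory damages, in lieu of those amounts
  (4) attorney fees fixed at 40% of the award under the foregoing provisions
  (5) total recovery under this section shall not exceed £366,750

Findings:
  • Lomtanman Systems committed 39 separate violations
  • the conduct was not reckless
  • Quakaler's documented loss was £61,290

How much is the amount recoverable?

Statutory damages: 39 × £2,980 = £116,220
Conduct not reckless: the in-lieu enhancement does not apply.
Actual plus statutory damages: £61,290 + £116,220 = £177,510
Attorney fees: 40% of £177,510 = £71,004
Total before cap: £177,510 + £71,004 = £248,514
Cap at £366,750: £248,514 is within the cap, no reduction.

Total recovery: £248,514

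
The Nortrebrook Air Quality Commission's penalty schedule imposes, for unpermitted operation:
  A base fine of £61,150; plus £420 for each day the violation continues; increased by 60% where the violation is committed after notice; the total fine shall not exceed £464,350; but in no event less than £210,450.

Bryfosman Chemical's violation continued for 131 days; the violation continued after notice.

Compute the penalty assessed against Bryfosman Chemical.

Civil penalty: £210,450

Per-day component: 131 × £420 = £55,020
Base plus per-day: £61,150 + £55,020 = £116,170
Enhancement: 60% of £116,170 = £69,702
Enhanced fine: £116,170 + £69,702 = £185,872
Cap at £464,350: £185,872 is within the cap, no reduction.
Minimum £210,450: £185,872 is below the minimum → £210,450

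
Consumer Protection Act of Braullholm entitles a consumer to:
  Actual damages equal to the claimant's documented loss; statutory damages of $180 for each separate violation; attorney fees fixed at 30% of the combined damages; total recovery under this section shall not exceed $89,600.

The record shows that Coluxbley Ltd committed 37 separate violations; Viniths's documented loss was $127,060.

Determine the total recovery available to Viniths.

$89,600

Statutory damages: 37 × $180 = $6,660
Combined damages: $127,060 + $6,660 = $133,720
Attorney fees: 30% of $133,720 = $40,116
Total before cap: $133,720 + $40,116 = $173,836
Cap at $89,600: $173,836 exceeds the cap → $89,600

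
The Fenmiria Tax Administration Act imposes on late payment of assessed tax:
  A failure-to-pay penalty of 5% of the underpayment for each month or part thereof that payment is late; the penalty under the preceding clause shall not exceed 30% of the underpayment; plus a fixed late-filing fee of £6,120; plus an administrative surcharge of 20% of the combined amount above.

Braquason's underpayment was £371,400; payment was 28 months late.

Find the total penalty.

Accrued rate: 5% × 28 = 140%, capped at 30% → 30%
Failure-to-pay penalty: 30% of £371,400 = £111,420
Penalty before surcharge: £111,420 + £6,120 = £117,540
Administrative surcharge: 20% of £117,540 = £23,508
Total penalty: £117,540 + £23,508 = £141,048

£141,048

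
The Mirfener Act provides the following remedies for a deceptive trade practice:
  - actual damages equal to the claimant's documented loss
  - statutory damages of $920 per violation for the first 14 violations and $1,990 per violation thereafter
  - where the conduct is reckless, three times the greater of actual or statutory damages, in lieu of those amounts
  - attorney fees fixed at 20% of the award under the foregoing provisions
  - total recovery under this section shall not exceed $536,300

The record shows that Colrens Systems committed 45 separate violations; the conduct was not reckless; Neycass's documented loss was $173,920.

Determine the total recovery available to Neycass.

First 14 violations: 14 × $920 = $12,880
Remaining violations: (45 − 14) × $1,990 = $61,690
Statutory damages: $12,880 + $61,690 = $74,570
Conduct not reckless: the in-lieu enhancement does not apply.
Actual plus statutory damages: $173,920 + $74,570 = $248,490
Attorney fees: 20% of $248,490 = $49,698
Total before cap: $248,490 + $49,698 = $298,188
Cap at $536,300: $298,188 is within the cap, no reduction.

$298,188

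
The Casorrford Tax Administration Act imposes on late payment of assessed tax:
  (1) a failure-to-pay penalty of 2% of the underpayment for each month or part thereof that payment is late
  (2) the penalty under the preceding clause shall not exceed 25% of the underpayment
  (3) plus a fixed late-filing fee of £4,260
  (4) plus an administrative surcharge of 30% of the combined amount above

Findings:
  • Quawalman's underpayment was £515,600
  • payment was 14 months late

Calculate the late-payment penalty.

Accrued rate: 2% × 14 = 28%, capped at 25% → 25%
Failure-to-pay penalty: 25% of £515,600 = £128,900
Penalty before surcharge: £128,900 + £4,260 = £133,160
Administrative surcharge: 30% of £133,160 = £39,948
Total penalty: £133,160 + £39,948 = £173,108

£173,108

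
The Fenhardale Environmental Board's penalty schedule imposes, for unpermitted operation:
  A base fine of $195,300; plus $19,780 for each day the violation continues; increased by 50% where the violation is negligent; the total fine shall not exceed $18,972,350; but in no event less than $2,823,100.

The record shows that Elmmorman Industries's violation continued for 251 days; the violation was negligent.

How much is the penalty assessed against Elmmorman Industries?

Per-day component: 251 × $19,780 = $4,964,780
Base plus per-day: $195,300 + $4,964,780 = $5,160,080
Enhancement: 50% of $5,160,080 = $2,580,040
Enhanced fine: $5,160,080 + $2,580,040 = $7,740,120
Cap at $18,972,350: $7,740,120 is within the cap, no reduction.
Minimum $2,823,100: $7,740,120 meets the minimum, no increase.

$7,740,120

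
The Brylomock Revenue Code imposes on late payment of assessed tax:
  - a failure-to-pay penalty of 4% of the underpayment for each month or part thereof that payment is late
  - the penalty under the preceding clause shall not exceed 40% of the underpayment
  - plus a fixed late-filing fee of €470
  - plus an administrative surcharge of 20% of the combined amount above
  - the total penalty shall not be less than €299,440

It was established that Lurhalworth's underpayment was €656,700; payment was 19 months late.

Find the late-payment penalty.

Accrued rate: 4% × 19 = 76%, capped at 40% → 40%
Failure-to-pay penalty: 40% of €656,700 = €262,680
Penalty before surcharge: €262,680 + €470 = €263,150
Administrative surcharge: 20% of €263,150 = €52,630
Total penalty: €263,150 + €52,630 = €315,780
Minimum €299,440: €315,780 meets the minimum, no increase.

€315,780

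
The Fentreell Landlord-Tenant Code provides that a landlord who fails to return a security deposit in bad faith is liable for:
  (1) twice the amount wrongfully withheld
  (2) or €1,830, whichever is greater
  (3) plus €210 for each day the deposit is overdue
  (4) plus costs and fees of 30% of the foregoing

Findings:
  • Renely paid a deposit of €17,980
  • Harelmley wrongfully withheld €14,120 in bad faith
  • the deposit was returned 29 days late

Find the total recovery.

€44,629

Doubled: 2 × €14,120 = €28,240
Minimum €1,830: €28,240 meets the minimum, no increase.
Late-return penalty: 29 × €210 = €6,090
Damages plus late penalty: €28,240 + €6,090 = €34,330
Costs and fees: 30% of €34,330 = €10,299
Total recovery: €34,330 + €10,299 = €44,629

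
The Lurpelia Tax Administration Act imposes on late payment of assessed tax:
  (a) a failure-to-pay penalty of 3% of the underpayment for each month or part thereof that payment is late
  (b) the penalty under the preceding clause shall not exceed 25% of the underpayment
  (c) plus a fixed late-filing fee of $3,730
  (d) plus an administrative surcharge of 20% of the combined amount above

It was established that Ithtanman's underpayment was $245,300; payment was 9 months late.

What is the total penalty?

$78,066

Accrued rate: 3% × 9 = 27%, capped at 25% → 25%
Failure-to-pay penalty: 25% of $245,300 = $61,325
Penalty before surcharge: $61,325 + $3,730 = $65,055
Administrative surcharge: 20% of $65,055 = $13,011
Total penalty: $65,055 + $13,011 = $78,066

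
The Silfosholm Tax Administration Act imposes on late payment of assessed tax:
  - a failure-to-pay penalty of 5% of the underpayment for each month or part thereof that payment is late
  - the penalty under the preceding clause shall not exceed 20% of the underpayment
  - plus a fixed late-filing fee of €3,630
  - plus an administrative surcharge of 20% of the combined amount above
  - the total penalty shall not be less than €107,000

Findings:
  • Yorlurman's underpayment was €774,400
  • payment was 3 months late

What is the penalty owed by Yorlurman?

Accrued rate: 5% × 3 = 15%, capped at 20% → 15%
Failure-to-pay penalty: 15% of €774,400 = €116,160
Penalty before surcharge: €116,160 + €3,630 = €119,790
Administrative surcharge: 20% of €119,790 = €23,958
Total penalty: €119,790 + €23,958 = €143,748
Minimum €107,000: €143,748 meets the minimum, no increase.

€143,748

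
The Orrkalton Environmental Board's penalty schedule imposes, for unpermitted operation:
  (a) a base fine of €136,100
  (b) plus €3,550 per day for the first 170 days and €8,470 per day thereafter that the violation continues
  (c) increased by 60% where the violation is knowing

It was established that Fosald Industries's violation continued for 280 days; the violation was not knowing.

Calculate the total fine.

First 170 days: 170 × €3,550 = €603,500
Remaining days: (280 − 170) × €8,470 = €931,700
Per-day component: €603,500 + €931,700 = €1,535,200
Base plus per-day: €136,100 + €1,535,200 = €1,671,300
The violation was not knowing: no 60% increase.

€1,671,300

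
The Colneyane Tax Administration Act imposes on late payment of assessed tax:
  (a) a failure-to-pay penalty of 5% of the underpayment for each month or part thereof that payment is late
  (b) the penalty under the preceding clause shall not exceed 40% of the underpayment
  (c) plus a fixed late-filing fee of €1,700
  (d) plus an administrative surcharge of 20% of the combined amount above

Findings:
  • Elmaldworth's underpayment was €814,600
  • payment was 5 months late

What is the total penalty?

€246,420

Accrued rate: 5% × 5 = 25%, capped at 40% → 25%
Failure-to-pay penalty: 25% of €814,600 = €203,650
Penalty before surcharge: €203,650 + €1,700 = €205,350
Administrative surcharge: 20% of €205,350 = €41,070
Total penalty: €205,350 + €41,070 = €246,420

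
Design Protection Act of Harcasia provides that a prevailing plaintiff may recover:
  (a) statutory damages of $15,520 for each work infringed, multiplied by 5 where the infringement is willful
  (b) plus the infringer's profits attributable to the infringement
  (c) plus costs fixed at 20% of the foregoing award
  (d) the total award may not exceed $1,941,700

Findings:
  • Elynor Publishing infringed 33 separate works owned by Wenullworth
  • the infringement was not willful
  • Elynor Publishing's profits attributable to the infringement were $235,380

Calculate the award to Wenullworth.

Statutory damages: 33 × $15,520 = $512,160
Infringement not willful: no ×5 enhancement.
Combined award: $512,160 + $235,380 = $747,540
Costs: 20% of $747,540 = $149,508
Award plus costs: $747,540 + $149,508 = $897,048
Cap at $1,941,700: $897,048 is within the cap, no reduction.

$897,048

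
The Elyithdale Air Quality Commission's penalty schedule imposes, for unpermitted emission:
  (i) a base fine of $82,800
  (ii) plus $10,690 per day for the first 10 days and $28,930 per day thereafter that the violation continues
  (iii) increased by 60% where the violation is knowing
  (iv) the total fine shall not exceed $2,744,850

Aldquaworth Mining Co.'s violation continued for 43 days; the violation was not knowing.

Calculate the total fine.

First 10 days: 10 × $10,690 = $106,900
Remaining days: (43 − 10) × $28,930 = $954,690
Per-day component: $106,900 + $954,690 = $1,061,590
Base plus per-day: $82,800 + $1,061,590 = $1,144,390
The violation was not knowing: no 60% increase.
Cap at $2,744,850: $1,144,390 is within the cap, no reduction.

$1,144,390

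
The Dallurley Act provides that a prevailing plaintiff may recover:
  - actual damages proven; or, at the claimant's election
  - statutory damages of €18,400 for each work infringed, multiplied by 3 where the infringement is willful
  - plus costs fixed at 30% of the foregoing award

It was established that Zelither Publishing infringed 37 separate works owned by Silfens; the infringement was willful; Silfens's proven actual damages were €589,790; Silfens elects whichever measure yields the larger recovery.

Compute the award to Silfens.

€2,655,120

Statutory damages: 37 × €18,400 = €680,800
Trebled: 3 × €680,800 = €2,042,400
Greater of actual damages (€589,790) or enhanced statutory damages (€2,042,400): €2,042,400
Costs: 30% of €2,042,400 = €612,720
Award plus costs: €2,042,400 + €612,720 = €2,655,120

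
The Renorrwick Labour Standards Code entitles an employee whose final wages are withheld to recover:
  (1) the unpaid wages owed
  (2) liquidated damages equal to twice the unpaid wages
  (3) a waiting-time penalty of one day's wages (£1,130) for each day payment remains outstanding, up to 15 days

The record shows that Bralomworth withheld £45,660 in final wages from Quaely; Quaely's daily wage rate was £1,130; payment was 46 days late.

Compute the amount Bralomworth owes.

£153,930

Doubled: 2 × £45,660 = £91,320
Penalty days: min(46, 15) = 15
Waiting-time penalty: 15 × £1,130 = £16,950
Total award: £45,660 + £91,320 + £16,950 = £153,930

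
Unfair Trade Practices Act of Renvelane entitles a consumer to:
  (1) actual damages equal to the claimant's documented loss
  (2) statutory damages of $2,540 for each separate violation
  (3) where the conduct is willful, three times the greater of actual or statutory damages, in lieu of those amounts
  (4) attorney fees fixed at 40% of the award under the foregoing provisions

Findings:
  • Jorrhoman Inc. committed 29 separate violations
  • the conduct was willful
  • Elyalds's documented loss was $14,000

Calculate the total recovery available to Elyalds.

Statutory damages: 29 × $2,540 = $73,660
Greater of actual damages ($14,000) or statutory damages ($73,660): $73,660
Trebled: 3 × $73,660 = $220,980
Attorney fees: 40% of $220,980 = $88,392
Total recovery: $220,980 + $88,392 = $309,372

Total recovery: $309,372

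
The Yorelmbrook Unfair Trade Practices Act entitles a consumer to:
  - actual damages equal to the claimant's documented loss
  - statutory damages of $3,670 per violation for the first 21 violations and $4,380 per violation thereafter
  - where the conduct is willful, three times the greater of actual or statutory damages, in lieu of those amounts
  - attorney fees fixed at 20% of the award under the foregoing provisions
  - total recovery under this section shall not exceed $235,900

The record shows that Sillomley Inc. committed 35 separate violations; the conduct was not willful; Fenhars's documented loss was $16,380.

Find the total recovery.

$185,724

First 21 violations: 21 × $3,670 = $77,070
Remaining violations: (35 − 21) × $4,380 = $61,320
Statutory damages: $77,070 + $61,320 = $138,390
Conduct not willful: the in-lieu enhancement does not apply.
Actual plus statutory damages: $16,380 + $138,390 = $154,770
Attorney fees: 20% of $154,770 = $30,954
Total before cap: $154,770 + $30,954 = $185,724
Cap at $235,900: $185,724 is within the cap, no reduction.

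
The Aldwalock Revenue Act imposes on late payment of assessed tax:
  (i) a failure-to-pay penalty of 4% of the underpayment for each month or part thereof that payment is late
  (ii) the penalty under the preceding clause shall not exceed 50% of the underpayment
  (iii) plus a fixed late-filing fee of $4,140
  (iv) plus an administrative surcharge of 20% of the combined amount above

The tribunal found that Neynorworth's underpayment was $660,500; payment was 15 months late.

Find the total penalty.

$401,268

Accrued rate: 4% × 15 = 60%, capped at 50% → 50%
Failure-to-pay penalty: 50% of $660,500 = $330,250
Penalty before surcharge: $330,250 + $4,140 = $334,390
Administrative surcharge: 20% of $334,390 = $66,878
Total penalty: $334,390 + $66,878 = $401,268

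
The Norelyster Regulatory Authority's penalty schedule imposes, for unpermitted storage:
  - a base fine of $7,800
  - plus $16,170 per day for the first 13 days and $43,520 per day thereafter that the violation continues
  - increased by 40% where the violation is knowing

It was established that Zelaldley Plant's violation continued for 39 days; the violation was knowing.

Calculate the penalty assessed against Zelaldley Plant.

First 13 days: 13 × $16,170 = $210,210
Remaining days: (39 − 13) × $43,520 = $1,131,520
Per-day component: $210,210 + $1,131,520 = $1,341,730
Base plus per-day: $7,800 + $1,341,730 = $1,349,530
Enhancement: 40% of $1,349,530 = $539,812
Enhanced fine: $1,349,530 + $539,812 = $1,889,342

$1,889,342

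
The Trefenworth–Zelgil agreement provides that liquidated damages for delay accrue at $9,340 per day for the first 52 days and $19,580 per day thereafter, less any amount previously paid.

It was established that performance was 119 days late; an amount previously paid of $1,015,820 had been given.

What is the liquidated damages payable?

First 52 days: 52 × $9,340 = $485,680
Remaining days: (119 − 52) × $19,580 = $1,311,860
Accrued per-day damages: $485,680 + $1,311,860 = $1,797,540
Less amount previously paid: $1,797,540 − $1,015,820 = $781,720

$781,720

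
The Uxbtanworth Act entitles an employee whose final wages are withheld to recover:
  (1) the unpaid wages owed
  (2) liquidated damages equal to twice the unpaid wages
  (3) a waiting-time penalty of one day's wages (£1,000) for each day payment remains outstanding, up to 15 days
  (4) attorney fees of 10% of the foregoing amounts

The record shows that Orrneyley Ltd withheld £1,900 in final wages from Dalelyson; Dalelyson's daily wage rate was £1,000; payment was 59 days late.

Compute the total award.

Doubled: 2 × £1,900 = £3,800
Penalty days: min(59, 15) = 15
Waiting-time penalty: 15 × £1,000 = £15,000
Subtotal: £1,900 + £3,800 + £15,000 = £20,700
Attorney fees: 10% of £20,700 = £2,070
Total award: £20,700 + £2,070 = £22,770

Total award: £22,770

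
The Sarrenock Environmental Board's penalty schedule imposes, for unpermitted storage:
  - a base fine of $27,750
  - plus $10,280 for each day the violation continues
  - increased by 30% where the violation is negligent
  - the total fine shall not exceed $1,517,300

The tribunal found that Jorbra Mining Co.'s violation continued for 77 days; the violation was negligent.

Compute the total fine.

Per-day component: 77 × $10,280 = $791,560
Base plus per-day: $27,750 + $791,560 = $819,310
Enhancement: 30% of $819,310 = $245,793
Enhanced fine: $819,310 + $245,793 = $1,065,103
Cap at $1,517,300: $1,065,103 is within the cap, no reduction.

$1,065,103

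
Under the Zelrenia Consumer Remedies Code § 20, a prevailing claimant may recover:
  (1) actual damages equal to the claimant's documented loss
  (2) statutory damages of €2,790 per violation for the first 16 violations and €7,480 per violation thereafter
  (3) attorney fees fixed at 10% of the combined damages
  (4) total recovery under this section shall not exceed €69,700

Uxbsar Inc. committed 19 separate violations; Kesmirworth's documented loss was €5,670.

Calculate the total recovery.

First 16 violations: 16 × €2,790 = €44,640
Remaining violations: (19 − 16) × €7,480 = €22,440
Statutory damages: €44,640 + €22,440 = €67,080
Combined damages: €5,670 + €67,080 = €72,750
Attorney fees: 10% of €72,750 = €7,275
Total before cap: €72,750 + €7,275 = €80,025
Cap at €69,700: €80,025 exceeds the cap → €69,700

Total recovery: €69,700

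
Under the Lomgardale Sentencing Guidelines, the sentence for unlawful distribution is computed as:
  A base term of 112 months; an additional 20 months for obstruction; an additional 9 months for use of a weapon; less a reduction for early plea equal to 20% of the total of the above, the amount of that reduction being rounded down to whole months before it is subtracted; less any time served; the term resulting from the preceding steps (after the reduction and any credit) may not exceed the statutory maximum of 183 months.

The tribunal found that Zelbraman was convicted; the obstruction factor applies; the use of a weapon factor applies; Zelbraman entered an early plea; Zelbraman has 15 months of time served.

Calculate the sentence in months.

98 months

Obstruction enhancement: +20 months
Use of a weapon enhancement: +9 months
Adjusted term: 112 months + 20 months + 9 months = 141 months
Early plea reduction: 20% of 141 months = 28 months (rounded down)
After reduction: 141 − 28 = 113 months
Less time served: 113 months − 15 months = 98 months
Cap at 183 months: 98 months is within the cap, no reduction.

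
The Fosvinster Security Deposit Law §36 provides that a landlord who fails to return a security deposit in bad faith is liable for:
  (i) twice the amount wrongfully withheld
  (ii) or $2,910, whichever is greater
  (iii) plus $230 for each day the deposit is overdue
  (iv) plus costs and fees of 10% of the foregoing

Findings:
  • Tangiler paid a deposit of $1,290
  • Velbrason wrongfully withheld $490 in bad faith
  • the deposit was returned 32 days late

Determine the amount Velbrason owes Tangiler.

Doubled: 2 × $490 = $980
Minimum $2,910: $980 is below the minimum → $2,910
Late-return penalty: 32 × $230 = $7,360
Damages plus late penalty: $2,910 + $7,360 = $10,270
Costs and fees: 10% of $10,270 = $1,027
Total recovery: $10,270 + $1,027 = $11,297

$11,297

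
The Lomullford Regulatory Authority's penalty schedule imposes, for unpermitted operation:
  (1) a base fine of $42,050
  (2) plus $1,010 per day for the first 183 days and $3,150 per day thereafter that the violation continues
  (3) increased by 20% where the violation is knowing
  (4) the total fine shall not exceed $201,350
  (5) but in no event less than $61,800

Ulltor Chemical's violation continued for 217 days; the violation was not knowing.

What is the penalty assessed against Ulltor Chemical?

First 183 days: 183 × $1,010 = $184,830
Remaining days: (217 − 183) × $3,150 = $107,100
Per-day component: $184,830 + $107,100 = $291,930
Base plus per-day: $42,050 + $291,930 = $333,980
The violation was not knowing: no 20% increase.
Cap at $201,350: $333,980 exceeds the cap → $201,350
Minimum $61,800: $201,350 meets the minimum, no increase.

Civil penalty: $201,350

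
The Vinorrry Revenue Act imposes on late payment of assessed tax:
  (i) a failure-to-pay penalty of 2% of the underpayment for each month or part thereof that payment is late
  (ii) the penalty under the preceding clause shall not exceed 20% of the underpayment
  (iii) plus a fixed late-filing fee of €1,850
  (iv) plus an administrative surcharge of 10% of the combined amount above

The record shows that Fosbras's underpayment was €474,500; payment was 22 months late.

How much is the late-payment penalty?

Accrued rate: 2% × 22 = 44%, capped at 20% → 20%
Failure-to-pay penalty: 20% of €474,500 = €94,900
Penalty before surcharge: €94,900 + €1,850 = €96,750
Administrative surcharge: 10% of €96,750 = €9,675
Total penalty: €96,750 + €9,675 = €106,425

€106,425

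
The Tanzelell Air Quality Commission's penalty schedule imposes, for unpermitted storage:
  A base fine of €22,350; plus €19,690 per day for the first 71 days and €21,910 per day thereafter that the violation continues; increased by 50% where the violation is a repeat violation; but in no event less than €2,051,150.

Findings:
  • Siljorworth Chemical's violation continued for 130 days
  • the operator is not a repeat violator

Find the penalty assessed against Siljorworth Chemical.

€2,713,030

First 71 days: 71 × €19,690 = €1,397,990
Remaining days: (130 − 71) × €21,910 = €1,292,690
Per-day component: €1,397,990 + €1,292,690 = €2,690,680
Base plus per-day: €22,350 + €2,690,680 = €2,713,030
The operator is not a repeat violator: no 50% increase.
Minimum €2,051,150: €2,713,030 meets the minimum, no increase.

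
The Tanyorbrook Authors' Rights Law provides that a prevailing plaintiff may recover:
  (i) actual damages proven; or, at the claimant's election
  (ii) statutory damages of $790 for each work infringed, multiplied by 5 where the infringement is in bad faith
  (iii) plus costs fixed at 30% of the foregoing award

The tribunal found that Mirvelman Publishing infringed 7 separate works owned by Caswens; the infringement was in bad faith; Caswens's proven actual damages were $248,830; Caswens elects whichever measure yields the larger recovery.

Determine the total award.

$323,479

Statutory damages: 7 × $790 = $5,530
Multiplied by 5: 5 × $5,530 = $27,650
Greater of actual damages ($248,830) or enhanced statutory damages ($27,650): $248,830
Costs: 30% of $248,830 = $74,649
Award plus costs: $248,830 + $74,649 = $323,479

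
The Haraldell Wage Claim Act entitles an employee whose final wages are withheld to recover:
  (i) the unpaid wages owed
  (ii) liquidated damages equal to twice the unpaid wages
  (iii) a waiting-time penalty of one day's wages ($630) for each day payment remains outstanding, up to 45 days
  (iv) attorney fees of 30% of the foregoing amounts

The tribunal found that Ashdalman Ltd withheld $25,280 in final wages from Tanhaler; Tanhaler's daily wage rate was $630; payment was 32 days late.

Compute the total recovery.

$124,800

Doubled: 2 × $25,280 = $50,560
Penalty days: min(32, 45) = 32
Waiting-time penalty: 32 × $630 = $20,160
Subtotal: $25,280 + $50,560 + $20,160 = $96,000
Attorney fees: 30% of $96,000 = $28,800
Total award: $96,000 + $28,800 = $124,800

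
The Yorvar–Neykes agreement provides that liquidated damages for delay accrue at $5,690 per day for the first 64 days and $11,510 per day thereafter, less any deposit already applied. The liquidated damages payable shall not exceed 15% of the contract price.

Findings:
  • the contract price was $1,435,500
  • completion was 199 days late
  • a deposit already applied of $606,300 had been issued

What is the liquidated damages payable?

First 64 days: 64 × $5,690 = $364,160
Remaining days: (199 − 64) × $11,510 = $1,553,850
Accrued per-day damages: $364,160 + $1,553,850 = $1,918,010
Less deposit already applied: $1,918,010 − $606,300 = $1,311,710
Cap: 15% of $1,435,500 = $215,325
Cap at $215,325: $1,311,710 exceeds the cap → $215,325

$215,325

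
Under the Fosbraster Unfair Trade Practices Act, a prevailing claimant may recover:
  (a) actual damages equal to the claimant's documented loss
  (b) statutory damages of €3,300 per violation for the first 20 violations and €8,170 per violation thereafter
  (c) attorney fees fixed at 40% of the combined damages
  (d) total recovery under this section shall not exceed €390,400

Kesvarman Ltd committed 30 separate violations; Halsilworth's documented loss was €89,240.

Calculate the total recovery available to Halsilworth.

First 20 violations: 20 × €3,300 = €66,000
Remaining violations: (30 − 20) × €8,170 = €81,700
Statutory damages: €66,000 + €81,700 = €147,700
Combined damages: €89,240 + €147,700 = €236,940
Attorney fees: 40% of €236,940 = €94,776
Total before cap: €236,940 + €94,776 = €331,716
Cap at €390,400: €331,716 is within the cap, no reduction.

€331,716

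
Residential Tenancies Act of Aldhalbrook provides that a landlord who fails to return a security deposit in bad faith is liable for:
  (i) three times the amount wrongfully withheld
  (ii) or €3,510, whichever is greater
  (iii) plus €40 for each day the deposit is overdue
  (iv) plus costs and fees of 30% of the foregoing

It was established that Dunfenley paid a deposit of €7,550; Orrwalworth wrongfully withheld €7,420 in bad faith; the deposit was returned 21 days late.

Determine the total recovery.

Trebled: 3 × €7,420 = €22,260
Minimum €3,510: €22,260 meets the minimum, no increase.
Late-return penalty: 21 × €40 = €840
Damages plus late penalty: €22,260 + €840 = €23,100
Costs and fees: 30% of €23,100 = €6,930
Total recovery: €23,100 + €6,930 = €30,030

€30,030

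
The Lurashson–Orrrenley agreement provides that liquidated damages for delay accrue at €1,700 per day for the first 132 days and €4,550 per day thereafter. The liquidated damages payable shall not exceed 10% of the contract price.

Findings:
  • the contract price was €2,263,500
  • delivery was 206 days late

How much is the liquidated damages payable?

Liquidated damages: €226,350

First 132 days: 132 × €1,700 = €224,400
Remaining days: (206 − 132) × €4,550 = €336,700
Accrued per-day damages: €224,400 + €336,700 = €561,100
Cap: 10% of €2,263,500 = €226,350
Cap at €226,350: €561,100 exceeds the cap → €226,350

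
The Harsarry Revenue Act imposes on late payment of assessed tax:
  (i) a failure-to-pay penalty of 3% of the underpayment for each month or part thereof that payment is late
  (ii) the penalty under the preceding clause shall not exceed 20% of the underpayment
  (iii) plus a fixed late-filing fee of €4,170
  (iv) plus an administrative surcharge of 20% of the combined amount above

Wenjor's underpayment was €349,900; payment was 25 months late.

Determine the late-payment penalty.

Accrued rate: 3% × 25 = 75%, capped at 20% → 20%
Failure-to-pay penalty: 20% of €349,900 = €69,980
Penalty before surcharge: €69,980 + €4,170 = €74,150
Administrative surcharge: 20% of €74,150 = €14,830
Total penalty: €74,150 + €14,830 = €88,980

€88,980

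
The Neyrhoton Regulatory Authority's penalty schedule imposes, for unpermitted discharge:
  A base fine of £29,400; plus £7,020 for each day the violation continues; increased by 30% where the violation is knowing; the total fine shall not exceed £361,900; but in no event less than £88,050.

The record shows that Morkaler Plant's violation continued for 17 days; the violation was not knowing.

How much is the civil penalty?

Per-day component: 17 × £7,020 = £119,340
Base plus per-day: £29,400 + £119,340 = £148,740
The violation was not knowing: no 30% increase.
Cap at £361,900: £148,740 is within the cap, no reduction.
Minimum £88,050: £148,740 meets the minimum, no increase.

£148,740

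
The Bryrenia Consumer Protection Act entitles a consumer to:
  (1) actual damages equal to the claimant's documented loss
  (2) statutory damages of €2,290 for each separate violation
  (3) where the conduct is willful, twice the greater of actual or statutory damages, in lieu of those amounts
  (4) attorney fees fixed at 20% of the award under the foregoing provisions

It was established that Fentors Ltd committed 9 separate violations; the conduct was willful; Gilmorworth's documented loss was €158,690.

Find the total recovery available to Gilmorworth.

€380,856

Statutory damages: 9 × €2,290 = €20,610
Greater of actual damages (€158,690) or statutory damages (€20,610): €158,690
Doubled: 2 × €158,690 = €317,380
Attorney fees: 20% of €317,380 = €63,476
Total recovery: €317,380 + €63,476 = €380,856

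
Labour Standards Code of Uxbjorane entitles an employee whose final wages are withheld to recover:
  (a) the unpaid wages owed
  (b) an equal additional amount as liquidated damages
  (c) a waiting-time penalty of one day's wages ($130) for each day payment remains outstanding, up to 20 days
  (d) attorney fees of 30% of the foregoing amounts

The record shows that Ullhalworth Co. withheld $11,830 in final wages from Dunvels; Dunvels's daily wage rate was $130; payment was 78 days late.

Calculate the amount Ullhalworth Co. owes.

Liquidated damages (equal amount): $11,830
Penalty days: min(78, 20) = 20
Waiting-time penalty: 20 × $130 = $2,600
Subtotal: $11,830 + $11,830 + $2,600 = $26,260
Attorney fees: 30% of $26,260 = $7,878
Total award: $26,260 + $7,878 = $34,138

Total award: $34,138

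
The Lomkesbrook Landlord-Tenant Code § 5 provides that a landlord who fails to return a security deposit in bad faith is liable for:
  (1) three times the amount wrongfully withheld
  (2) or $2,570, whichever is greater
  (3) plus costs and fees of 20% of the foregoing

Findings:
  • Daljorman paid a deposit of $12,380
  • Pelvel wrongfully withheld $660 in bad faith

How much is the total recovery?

Trebled: 3 × $660 = $1,980
Minimum $2,570: $1,980 is below the minimum → $2,570
Costs and fees: 20% of $2,570 = $514
Total recovery: $2,570 + $514 = $3,084

$3,084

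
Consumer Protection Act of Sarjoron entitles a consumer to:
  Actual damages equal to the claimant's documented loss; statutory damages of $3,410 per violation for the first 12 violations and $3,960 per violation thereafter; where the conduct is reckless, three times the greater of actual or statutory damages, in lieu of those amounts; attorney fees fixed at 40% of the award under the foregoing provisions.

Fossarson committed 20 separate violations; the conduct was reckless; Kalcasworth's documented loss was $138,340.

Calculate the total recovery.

First 12 violations: 12 × $3,410 = $40,920
Remaining violations: (20 − 12) × $3,960 = $31,680
Statutory damages: $40,920 + $31,680 = $72,600
Greater of actual damages ($138,340) or statutory damages ($72,600): $138,340
Trebled: 3 × $138,340 = $415,020
Attorney fees: 40% of $415,020 = $166,008
Total recovery: $415,020 + $166,008 = $581,028

$581,028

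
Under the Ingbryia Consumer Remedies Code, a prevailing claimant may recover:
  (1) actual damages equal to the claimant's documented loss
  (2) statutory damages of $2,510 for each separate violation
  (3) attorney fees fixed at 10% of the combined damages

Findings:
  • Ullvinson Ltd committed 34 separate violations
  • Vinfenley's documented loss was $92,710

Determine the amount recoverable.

Statutory damages: 34 × $2,510 = $85,340
Combined damages: $92,710 + $85,340 = $178,050
Attorney fees: 10% of $178,050 = $17,805
Total recovery: $178,050 + $17,805 = $195,855

$195,855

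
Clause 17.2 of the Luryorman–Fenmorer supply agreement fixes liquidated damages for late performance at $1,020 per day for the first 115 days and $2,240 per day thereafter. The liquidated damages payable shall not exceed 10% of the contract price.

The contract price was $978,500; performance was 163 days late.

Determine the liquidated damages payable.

$97,850

First 115 days: 115 × $1,020 = $117,300
Remaining days: (163 − 115) × $2,240 = $107,520
Accrued per-day damages: $117,300 + $107,520 = $224,820
Cap: 10% of $978,500 = $97,850
Cap at $97,850: $224,820 exceeds the cap → $97,850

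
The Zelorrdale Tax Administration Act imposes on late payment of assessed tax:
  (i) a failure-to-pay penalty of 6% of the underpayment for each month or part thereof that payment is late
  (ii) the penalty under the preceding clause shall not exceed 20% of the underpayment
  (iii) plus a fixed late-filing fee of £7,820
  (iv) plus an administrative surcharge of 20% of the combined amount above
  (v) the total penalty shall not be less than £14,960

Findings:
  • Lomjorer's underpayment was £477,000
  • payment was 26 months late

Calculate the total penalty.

£123,864

Accrued rate: 6% × 26 = 156%, capped at 20% → 20%
Failure-to-pay penalty: 20% of £477,000 = £95,400
Penalty before surcharge: £95,400 + £7,820 = £103,220
Administrative surcharge: 20% of £103,220 = £20,644
Total penalty: £103,220 + £20,644 = £123,864
Minimum £14,960: £123,864 meets the minimum, no increase.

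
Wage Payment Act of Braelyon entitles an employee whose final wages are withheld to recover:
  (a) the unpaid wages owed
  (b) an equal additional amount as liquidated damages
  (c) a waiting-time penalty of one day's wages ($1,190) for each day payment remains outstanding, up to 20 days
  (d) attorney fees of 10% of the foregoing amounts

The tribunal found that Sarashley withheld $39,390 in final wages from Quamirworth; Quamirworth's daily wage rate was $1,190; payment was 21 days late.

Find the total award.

Total award: $112,838

Liquidated damages (equal amount): $39,390
Penalty days: min(21, 20) = 20
Waiting-time penalty: 20 × $1,190 = $23,800
Subtotal: $39,390 + $39,390 + $23,800 = $102,580
Attorney fees: 10% of $102,580 = $10,258
Total award: $102,580 + $10,258 = $112,838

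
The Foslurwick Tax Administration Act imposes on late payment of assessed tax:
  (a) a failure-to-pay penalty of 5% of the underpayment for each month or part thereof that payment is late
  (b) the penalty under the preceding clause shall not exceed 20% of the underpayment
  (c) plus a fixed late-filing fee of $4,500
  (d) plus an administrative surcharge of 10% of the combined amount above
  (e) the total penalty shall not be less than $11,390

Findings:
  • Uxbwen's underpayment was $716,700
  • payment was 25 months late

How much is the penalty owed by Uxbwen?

Accrued rate: 5% × 25 = 125%, capped at 20% → 20%
Failure-to-pay penalty: 20% of $716,700 = $143,340
Penalty before surcharge: $143,340 + $4,500 = $147,840
Administrative surcharge: 10% of $147,840 = $14,784
Total penalty: $147,840 + $14,784 = $162,624
Minimum $11,390: $162,624 meets the minimum, no increase.

Penalty: $162,624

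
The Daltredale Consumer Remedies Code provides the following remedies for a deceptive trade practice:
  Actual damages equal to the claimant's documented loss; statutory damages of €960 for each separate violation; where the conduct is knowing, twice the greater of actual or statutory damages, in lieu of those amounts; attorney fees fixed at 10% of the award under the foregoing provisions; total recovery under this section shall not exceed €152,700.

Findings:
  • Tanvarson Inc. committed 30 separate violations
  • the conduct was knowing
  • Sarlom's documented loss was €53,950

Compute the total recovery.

Statutory damages: 30 × €960 = €28,800
Greater of actual damages (€53,950) or statutory damages (€28,800): €53,950
Doubled: 2 × €53,950 = €107,900
Attorney fees: 10% of €107,900 = €10,790
Total before cap: €107,900 + €10,790 = €118,690
Cap at €152,700: €118,690 is within the cap, no reduction.

€118,690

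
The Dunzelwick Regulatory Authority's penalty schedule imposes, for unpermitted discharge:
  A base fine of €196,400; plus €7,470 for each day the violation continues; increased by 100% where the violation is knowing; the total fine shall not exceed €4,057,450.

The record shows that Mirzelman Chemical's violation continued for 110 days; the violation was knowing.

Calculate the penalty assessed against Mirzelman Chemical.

Per-day component: 110 × €7,470 = €821,700
Base plus per-day: €196,400 + €821,700 = €1,018,100
Enhancement: 100% of €1,018,100 = €1,018,100
Enhanced fine: €1,018,100 + €1,018,100 = €2,036,200
Cap at €4,057,450: €2,036,200 is within the cap, no reduction.

€2,036,200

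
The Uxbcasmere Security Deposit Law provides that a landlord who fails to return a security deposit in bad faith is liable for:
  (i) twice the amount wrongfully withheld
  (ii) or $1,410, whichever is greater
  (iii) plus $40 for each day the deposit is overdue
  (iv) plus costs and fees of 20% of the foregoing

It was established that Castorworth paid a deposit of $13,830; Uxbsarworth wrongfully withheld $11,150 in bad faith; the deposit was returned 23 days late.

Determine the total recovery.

$27,864

Doubled: 2 × $11,150 = $22,300
Minimum $1,410: $22,300 meets the minimum, no increase.
Late-return penalty: 23 × $40 = $920
Damages plus late penalty: $22,300 + $920 = $23,220
Costs and fees: 20% of $23,220 = $4,644
Total recovery: $23,220 + $4,644 = $27,864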